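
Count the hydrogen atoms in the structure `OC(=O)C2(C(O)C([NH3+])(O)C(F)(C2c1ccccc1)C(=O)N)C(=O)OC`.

Hydrogens are implicit in SMILES; fill each atom to its normal valence:
  6 × C: no H
  5 × C (aromatic): 1 H each → 5
  4 × O: no H
  3 × O: 1 H each → 3
  2 × C: 1 H each → 2
  1 × C: 3 H
  1 × C (aromatic): no H
  1 × F: no H
  1 × N (charge +1): 3 H
  1 × N: 2 H
  Total hydrogens = 18.

18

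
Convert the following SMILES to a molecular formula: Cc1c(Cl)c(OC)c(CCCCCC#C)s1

C13H17ClOS

Heavy atoms from the SMILES: 13 C, 1 Cl, 1 O, 1 S.
Implicit hydrogens by atom environment:
  5 × C: 2 H each → 10
  4 × C (aromatic): no H
  2 × C: 3 H each → 6
  1 × C: 1 H
  1 × C: no H
  1 × Cl: no H
  1 × O: no H
  1 × S (aromatic): no H
  Total hydrogens = 17.
Molecular formula: C13H17ClOS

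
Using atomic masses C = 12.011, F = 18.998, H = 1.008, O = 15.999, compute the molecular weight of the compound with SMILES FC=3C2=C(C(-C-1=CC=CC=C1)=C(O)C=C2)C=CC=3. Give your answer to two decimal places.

238.26

Molecular formula: C16H11FO.
M = 16×12.011 + 1×18.998 + 11×1.008 + 1×15.999 = 238.26 g/mol.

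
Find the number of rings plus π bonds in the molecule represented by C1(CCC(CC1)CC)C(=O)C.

2

Molecular formula from the SMILES: C10H18O.
DoU = (2C + 2 + N − H − X)/2 = (2·10 + 2 + 0 − 18 − 0)/2 = 4/2 = 2.
(Structurally: 1 ring(s) + 1 π bond(s) = 2.)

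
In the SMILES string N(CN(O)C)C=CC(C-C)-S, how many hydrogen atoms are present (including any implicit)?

Hydrogens are implicit in SMILES; fill each atom to its normal valence:
  3 × C: 1 H each → 3
  2 × C: 3 H each → 6
  2 × C: 2 H each → 4
  1 × N: 1 H
  1 × N: no H
  1 × O: 1 H
  1 × S: 1 H
  Total hydrogens = 16.

16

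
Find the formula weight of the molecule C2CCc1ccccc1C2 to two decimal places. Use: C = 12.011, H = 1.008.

132.21

Molecular formula: C10H12.
M = 10×12.011 + 12×1.008 = 132.21 g/mol.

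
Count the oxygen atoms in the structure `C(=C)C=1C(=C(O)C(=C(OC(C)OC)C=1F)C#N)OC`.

4

The symbol for oxygen appears 4 times in the SMILES.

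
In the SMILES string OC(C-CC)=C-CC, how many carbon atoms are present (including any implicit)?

7

The symbol for carbon appears 7 times in the SMILES.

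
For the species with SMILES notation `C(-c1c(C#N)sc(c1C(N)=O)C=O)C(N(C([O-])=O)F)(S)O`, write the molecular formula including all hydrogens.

C10H7FN3O5S2-

Heavy atoms from the SMILES: 10 C, 1 F, 3 N, 5 O, 2 S.
Implicit hydrogens by atom environment:
  4 × C (aromatic): no H
  4 × C: no H
  3 × O: no H
  2 × N: no H
  1 × C: 2 H
  1 × C: 1 H
  1 × F: no H
  1 × N: 2 H
  1 × O: 1 H
  1 × O (charge -1): no H
  1 × S: 1 H
  1 × S (aromatic): no H
  Total hydrogens = 7.
Net charge -1.
Molecular formula: C10H7FN3O5S2-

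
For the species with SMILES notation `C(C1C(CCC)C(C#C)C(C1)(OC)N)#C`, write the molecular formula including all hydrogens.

C13H19NO

Heavy atoms from the SMILES: 13 C, 1 N, 1 O.
Implicit hydrogens by atom environment:
  5 × C: 1 H each → 5
  3 × C: 2 H each → 6
  3 × C: no H
  2 × C: 3 H each → 6
  1 × N: 2 H
  1 × O: no H
  Total hydrogens = 19.
Molecular formula: C13H19NO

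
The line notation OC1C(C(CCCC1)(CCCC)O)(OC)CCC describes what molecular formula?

C15H30O3

Heavy atoms from the SMILES: 15 C, 3 O.
Implicit hydrogens by atom environment:
  9 × C: 2 H each → 18
  3 × C: 3 H each → 9
  2 × C: no H
  2 × O: 1 H each → 2
  1 × C: 1 H
  1 × O: no H
  Total hydrogens = 30.
Molecular formula: C15H30O3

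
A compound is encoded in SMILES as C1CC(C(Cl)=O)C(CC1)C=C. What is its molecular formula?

Heavy atoms from the SMILES: 9 C, 1 Cl, 1 O.
Implicit hydrogens by atom environment:
  5 × C: 2 H each → 10
  3 × C: 1 H each → 3
  1 × C: no H
  1 × Cl: no H
  1 × O: no H
  Total hydrogens = 13.
Molecular formula: C9H13ClO

C9H13ClO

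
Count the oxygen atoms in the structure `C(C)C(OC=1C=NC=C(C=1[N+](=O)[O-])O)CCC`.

4

The symbol for oxygen appears 4 times in the SMILES.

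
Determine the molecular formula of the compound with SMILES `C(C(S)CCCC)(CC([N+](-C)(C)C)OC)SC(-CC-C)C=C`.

C18H38NOS2+

Heavy atoms from the SMILES: 18 C, 1 N, 1 O, 2 S.
Implicit hydrogens by atom environment:
  7 × C: 2 H each → 14
  6 × C: 3 H each → 18
  5 × C: 1 H each → 5
  1 × N (charge +1): no H
  1 × O: no H
  1 × S: 1 H
  1 × S: no H
  Total hydrogens = 38.
Net charge +1.
Molecular formula: C18H38NOS2+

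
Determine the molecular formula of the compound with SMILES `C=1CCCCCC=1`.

C7H12

Heavy atoms from the SMILES: 7 C.
Implicit hydrogens by atom environment:
  5 × C: 2 H each → 10
  2 × C: 1 H each → 2
  Total hydrogens = 12.
Molecular formula: C7H12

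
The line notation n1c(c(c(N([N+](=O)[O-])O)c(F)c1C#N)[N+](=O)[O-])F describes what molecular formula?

C6HF2N5O5

Heavy atoms from the SMILES: 6 C, 2 F, 5 N, 5 O.
Implicit hydrogens by atom environment:
  5 × C (aromatic): no H
  2 × F: no H
  2 × N: no H
  2 × N (charge +1): no H
  2 × O: no H
  2 × O (charge -1): no H
  1 × C: no H
  1 × N (aromatic): no H
  1 × O: 1 H
  Total hydrogens = 1.
Molecular formula: C6HF2N5O5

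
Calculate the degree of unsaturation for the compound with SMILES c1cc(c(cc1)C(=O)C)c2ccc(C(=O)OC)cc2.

Molecular formula from the SMILES: C16H14O3.
DoU = (2C + 2 + N − H − X)/2 = (2·16 + 2 + 0 − 14 − 0)/2 = 20/2 = 10.
(Structurally: 2 ring(s) + 8 π bond(s) = 10.)

10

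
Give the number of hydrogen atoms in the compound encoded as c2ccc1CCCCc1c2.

Hydrogens are implicit in SMILES; fill each atom to its normal valence:
  4 × C: 2 H each → 8
  4 × C (aromatic): 1 H each → 4
  2 × C (aromatic): no H
  Total hydrogens = 12.

12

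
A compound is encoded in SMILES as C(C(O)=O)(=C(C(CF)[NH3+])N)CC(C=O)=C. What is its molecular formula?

C9H14FN2O3+

Heavy atoms from the SMILES: 9 C, 1 F, 2 N, 3 O.
Implicit hydrogens by atom environment:
  4 × C: no H
  3 × C: 2 H each → 6
  2 × C: 1 H each → 2
  2 × O: no H
  1 × F: no H
  1 × N (charge +1): 3 H
  1 × N: 2 H
  1 × O: 1 H
  Total hydrogens = 14.
Net charge +1.
Molecular formula: C9H14FN2O3+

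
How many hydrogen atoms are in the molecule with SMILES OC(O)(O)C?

Hydrogens are implicit in SMILES; fill each atom to its normal valence:
  3 × O: 1 H each → 3
  1 × C: 3 H
  1 × C: no H
  Total hydrogens = 6.

6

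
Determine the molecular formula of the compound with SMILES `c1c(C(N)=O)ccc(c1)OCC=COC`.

C11H13NO3

Heavy atoms from the SMILES: 11 C, 1 N, 3 O.
Implicit hydrogens by atom environment:
  4 × C (aromatic): 1 H each → 4
  3 × O: no H
  2 × C: 1 H each → 2
  2 × C (aromatic): no H
  1 × C: 3 H
  1 × C: 2 H
  1 × C: no H
  1 × N: 2 H
  Total hydrogens = 13.
Molecular formula: C11H13NO3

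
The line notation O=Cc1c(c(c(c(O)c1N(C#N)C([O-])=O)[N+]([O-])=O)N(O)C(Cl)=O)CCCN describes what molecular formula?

C13H11ClN5O8-

Heavy atoms from the SMILES: 13 C, 1 Cl, 5 N, 8 O.
Implicit hydrogens by atom environment:
  6 × C (aromatic): no H
  4 × O: no H
  3 × C: 2 H each → 6
  3 × C: no H
  3 × N: no H
  2 × O: 1 H each → 2
  2 × O (charge -1): no H
  1 × C: 1 H
  1 × Cl: no H
  1 × N: 2 H
  1 × N (charge +1): no H
  Total hydrogens = 11.
Net charge -1.
Molecular formula: C13H11ClN5O8-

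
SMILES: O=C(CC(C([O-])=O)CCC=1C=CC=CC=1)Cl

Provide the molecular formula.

Heavy atoms from the SMILES: 12 C, 1 Cl, 3 O.
Implicit hydrogens by atom environment:
  5 × C (aromatic): 1 H each → 5
  3 × C: 2 H each → 6
  2 × C: no H
  2 × O: no H
  1 × C: 1 H
  1 × C (aromatic): no H
  1 × Cl: no H
  1 × O (charge -1): no H
  Total hydrogens = 12.
Net charge -1.
Molecular formula: C12H12ClO3-

C12H12ClO3-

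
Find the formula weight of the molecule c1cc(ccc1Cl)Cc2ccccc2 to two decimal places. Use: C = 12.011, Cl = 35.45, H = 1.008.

Molecular formula: C13H11Cl.
M = 13×12.011 + 1×35.45 + 11×1.008 = 202.68 g/mol.

202.68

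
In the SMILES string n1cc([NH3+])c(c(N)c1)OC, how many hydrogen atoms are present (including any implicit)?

Hydrogens are implicit in SMILES; fill each atom to its normal valence:
  3 × C (aromatic): no H
  2 × C (aromatic): 1 H each → 2
  1 × C: 3 H
  1 × N (charge +1): 3 H
  1 × N: 2 H
  1 × N (aromatic): no H
  1 × O: no H
  Total hydrogens = 10.

10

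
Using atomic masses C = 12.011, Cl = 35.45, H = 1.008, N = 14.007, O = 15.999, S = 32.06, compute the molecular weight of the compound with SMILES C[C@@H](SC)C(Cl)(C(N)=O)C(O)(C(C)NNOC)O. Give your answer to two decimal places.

Molecular formula: C9H20ClN3O4S.
M = 9×12.011 + 1×35.45 + 20×1.008 + 3×14.007 + 4×15.999 + 1×32.06 = 301.79 g/mol.

301.79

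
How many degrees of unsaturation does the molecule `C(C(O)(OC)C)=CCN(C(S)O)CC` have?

Molecular formula from the SMILES: C9H19NO3S.
DoU = (2C + 2 + N − H − X)/2 = (2·9 + 2 + 1 − 19 − 0)/2 = 2/2 = 1.
(Structurally: 0 ring(s) + 1 π bond(s) = 1.)

1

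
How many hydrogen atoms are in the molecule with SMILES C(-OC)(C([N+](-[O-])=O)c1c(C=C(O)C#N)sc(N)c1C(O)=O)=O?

9

Hydrogens are implicit in SMILES; fill each atom to its normal valence:
  4 × C (aromatic): no H
  4 × C: no H
  4 × O: no H
  2 × C: 1 H each → 2
  2 × O: 1 H each → 2
  1 × C: 3 H
  1 × N: 2 H
  1 × N: no H
  1 × N (charge +1): no H
  1 × O (charge -1): no H
  1 × S (aromatic): no H
  Total hydrogens = 9.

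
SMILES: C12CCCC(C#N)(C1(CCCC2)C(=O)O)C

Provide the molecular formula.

Heavy atoms from the SMILES: 13 C, 1 N, 2 O.
Implicit hydrogens by atom environment:
  7 × C: 2 H each → 14
  4 × C: no H
  1 × C: 3 H
  1 × C: 1 H
  1 × N: no H
  1 × O: 1 H
  1 × O: no H
  Total hydrogens = 19.
Molecular formula: C13H19NO2

C13H19NO2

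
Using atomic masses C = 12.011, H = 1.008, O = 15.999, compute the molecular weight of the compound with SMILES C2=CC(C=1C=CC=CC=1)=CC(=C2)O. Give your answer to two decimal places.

Molecular formula: C12H10O.
M = 12×12.011 + 10×1.008 + 1×15.999 = 170.21 g/mol.

170.21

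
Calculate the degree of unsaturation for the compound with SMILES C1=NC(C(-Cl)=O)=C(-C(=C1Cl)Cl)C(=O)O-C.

Molecular formula from the SMILES: C8H4Cl3NO3.
DoU = (2C + 2 + N − H − X)/2 = (2·8 + 2 + 1 − 4 − 3)/2 = 12/2 = 6.
(Structurally: 1 ring(s) + 5 π bond(s) = 6.)

6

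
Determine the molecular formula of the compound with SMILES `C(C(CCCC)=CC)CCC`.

C11H22

Heavy atoms from the SMILES: 11 C.
Implicit hydrogens by atom environment:
  6 × C: 2 H each → 12
  3 × C: 3 H each → 9
  1 × C: 1 H
  1 × C: no H
  Total hydrogens = 22.
Molecular formula: C11H22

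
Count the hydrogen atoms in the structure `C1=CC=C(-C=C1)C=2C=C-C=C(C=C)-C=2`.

12

Hydrogens are implicit in SMILES; fill each atom to its normal valence:
  9 × C (aromatic): 1 H each → 9
  3 × C (aromatic): no H
  1 × C: 2 H
  1 × C: 1 H
  Total hydrogens = 12.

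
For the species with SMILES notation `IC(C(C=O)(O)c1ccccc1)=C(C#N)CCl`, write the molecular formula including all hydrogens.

C12H9ClINO2

Heavy atoms from the SMILES: 12 C, 1 Cl, 1 I, 1 N, 2 O.
Implicit hydrogens by atom environment:
  5 × C (aromatic): 1 H each → 5
  4 × C: no H
  1 × C: 2 H
  1 × C: 1 H
  1 × C (aromatic): no H
  1 × Cl: no H
  1 × I: no H
  1 × N: no H
  1 × O: 1 H
  1 × O: no H
  Total hydrogens = 9.
Molecular formula: C12H9ClINO2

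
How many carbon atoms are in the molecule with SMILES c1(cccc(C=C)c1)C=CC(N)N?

11

The symbol for carbon appears 11 times in the SMILES. Lowercase c denotes aromatic carbon and counts toward C.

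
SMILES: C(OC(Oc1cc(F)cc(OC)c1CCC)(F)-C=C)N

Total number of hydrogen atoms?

19

Hydrogens are implicit in SMILES; fill each atom to its normal valence:
  4 × C: 2 H each → 8
  4 × C (aromatic): no H
  3 × O: no H
  2 × C: 3 H each → 6
  2 × C (aromatic): 1 H each → 2
  2 × F: no H
  1 × C: 1 H
  1 × C: no H
  1 × N: 2 H
  Total hydrogens = 19.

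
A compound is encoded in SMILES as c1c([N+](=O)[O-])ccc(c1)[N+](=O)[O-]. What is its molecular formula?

Heavy atoms from the SMILES: 6 C, 2 N, 4 O.
Implicit hydrogens by atom environment:
  4 × C (aromatic): 1 H each → 4
  2 × C (aromatic): no H
  2 × N (charge +1): no H
  2 × O: no H
  2 × O (charge -1): no H
  Total hydrogens = 4.
Molecular formula: C6H4N2O4

C6H4N2O4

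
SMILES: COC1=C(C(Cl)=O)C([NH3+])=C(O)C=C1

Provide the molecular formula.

C8H9ClNO3+

Heavy atoms from the SMILES: 8 C, 1 Cl, 1 N, 3 O.
Implicit hydrogens by atom environment:
  4 × C (aromatic): no H
  2 × C (aromatic): 1 H each → 2
  2 × O: no H
  1 × C: 3 H
  1 × C: no H
  1 × Cl: no H
  1 × N (charge +1): 3 H
  1 × O: 1 H
  Total hydrogens = 9.
Net charge +1.
Molecular formula: C8H9ClNO3+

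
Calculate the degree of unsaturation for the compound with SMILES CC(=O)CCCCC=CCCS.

Molecular formula from the SMILES: C10H18OS.
DoU = (2C + 2 + N − H − X)/2 = (2·10 + 2 + 0 − 18 − 0)/2 = 4/2 = 2.
(Structurally: 0 ring(s) + 2 π bond(s) = 2.)

2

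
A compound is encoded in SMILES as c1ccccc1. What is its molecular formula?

C6H6

Heavy atoms from the SMILES: 6 C.
Implicit hydrogens by atom environment:
  6 × C (aromatic): 1 H each → 6
  Total hydrogens = 6.
Molecular formula: C6H6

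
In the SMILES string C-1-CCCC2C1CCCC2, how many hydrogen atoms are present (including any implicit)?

Hydrogens are implicit in SMILES; fill each atom to its normal valence:
  8 × C: 2 H each → 16
  2 × C: 1 H each → 2
  Total hydrogens = 18.

18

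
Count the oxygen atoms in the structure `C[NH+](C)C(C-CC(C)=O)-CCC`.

1

The symbol for oxygen appears 1 time in the SMILES.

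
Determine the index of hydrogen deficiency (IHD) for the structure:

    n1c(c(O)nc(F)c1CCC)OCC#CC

Molecular formula from the SMILES: C11H13FN2O2.
DoU = (2C + 2 + N − H − X)/2 = (2·11 + 2 + 2 − 13 − 1)/2 = 12/2 = 6.
(Structurally: 1 ring(s) + 5 π bond(s) = 6.)

6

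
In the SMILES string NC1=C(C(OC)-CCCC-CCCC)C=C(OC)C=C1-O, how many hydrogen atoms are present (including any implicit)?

Hydrogens are implicit in SMILES; fill each atom to its normal valence:
  7 × C: 2 H each → 14
  4 × C (aromatic): no H
  3 × C: 3 H each → 9
  2 × C (aromatic): 1 H each → 2
  2 × O: no H
  1 × C: 1 H
  1 × N: 2 H
  1 × O: 1 H
  Total hydrogens = 29.

29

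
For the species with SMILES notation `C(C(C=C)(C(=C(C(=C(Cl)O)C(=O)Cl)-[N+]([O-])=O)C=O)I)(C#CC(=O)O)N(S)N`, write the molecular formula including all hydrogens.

Heavy atoms from the SMILES: 13 C, 2 Cl, 1 I, 3 N, 7 O, 1 S.
Implicit hydrogens by atom environment:
  9 × C: no H
  4 × O: no H
  3 × C: 1 H each → 3
  2 × Cl: no H
  2 × O: 1 H each → 2
  1 × C: 2 H
  1 × I: no H
  1 × N: 2 H
  1 × N: no H
  1 × N (charge +1): no H
  1 × O (charge -1): no H
  1 × S: 1 H
  Total hydrogens = 10.
Molecular formula: C13H10Cl2IN3O7S

C13H10Cl2IN3O7S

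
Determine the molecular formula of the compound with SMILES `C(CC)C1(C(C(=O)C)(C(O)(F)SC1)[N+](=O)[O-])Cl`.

C9H13ClFNO4S

Heavy atoms from the SMILES: 9 C, 1 Cl, 1 F, 1 N, 4 O, 1 S.
Implicit hydrogens by atom environment:
  4 × C: no H
  3 × C: 2 H each → 6
  2 × C: 3 H each → 6
  2 × O: no H
  1 × Cl: no H
  1 × F: no H
  1 × N (charge +1): no H
  1 × O: 1 H
  1 × O (charge -1): no H
  1 × S: no H
  Total hydrogens = 13.
Molecular formula: C9H13ClFNO4S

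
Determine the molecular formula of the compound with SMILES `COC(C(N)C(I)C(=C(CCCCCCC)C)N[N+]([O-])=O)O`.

Heavy atoms from the SMILES: 14 C, 1 I, 3 N, 4 O.
Implicit hydrogens by atom environment:
  6 × C: 2 H each → 12
  3 × C: 3 H each → 9
  3 × C: 1 H each → 3
  2 × C: no H
  2 × O: no H
  1 × I: no H
  1 × N: 2 H
  1 × N: 1 H
  1 × N (charge +1): no H
  1 × O: 1 H
  1 × O (charge -1): no H
  Total hydrogens = 28.
Molecular formula: C14H28IN3O4

C14H28IN3O4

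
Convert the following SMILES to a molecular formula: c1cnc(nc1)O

C4H4N2O

Heavy atoms from the SMILES: 4 C, 2 N, 1 O.
Implicit hydrogens by atom environment:
  3 × C (aromatic): 1 H each → 3
  2 × N (aromatic): no H
  1 × C (aromatic): no H
  1 × O: 1 H
  Total hydrogens = 4.
Molecular formula: C4H4N2O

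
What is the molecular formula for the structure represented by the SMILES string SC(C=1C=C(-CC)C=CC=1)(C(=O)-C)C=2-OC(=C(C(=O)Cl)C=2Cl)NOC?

Heavy atoms from the SMILES: 17 C, 2 Cl, 1 N, 4 O, 1 S.
Implicit hydrogens by atom environment:
  6 × C (aromatic): no H
  4 × C (aromatic): 1 H each → 4
  3 × C: 3 H each → 9
  3 × C: no H
  3 × O: no H
  2 × Cl: no H
  1 × C: 2 H
  1 × N: 1 H
  1 × O (aromatic): no H
  1 × S: 1 H
  Total hydrogens = 17.
Molecular formula: C17H17Cl2NO4S

C17H17Cl2NO4S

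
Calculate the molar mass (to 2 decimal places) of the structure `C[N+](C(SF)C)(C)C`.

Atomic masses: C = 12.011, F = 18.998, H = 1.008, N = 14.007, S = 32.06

Molecular formula: C5H13FNS+.
M = 5×12.011 + 1×18.998 + 13×1.008 + 1×14.007 + 1×32.06 = 138.22 g/mol.

138.22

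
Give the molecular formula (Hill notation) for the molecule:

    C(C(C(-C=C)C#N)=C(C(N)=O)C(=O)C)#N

C10H9N3O2

Heavy atoms from the SMILES: 10 C, 3 N, 2 O.
Implicit hydrogens by atom environment:
  6 × C: no H
  2 × C: 1 H each → 2
  2 × N: no H
  2 × O: no H
  1 × C: 3 H
  1 × C: 2 H
  1 × N: 2 H
  Total hydrogens = 9.
Molecular formula: C10H9N3O2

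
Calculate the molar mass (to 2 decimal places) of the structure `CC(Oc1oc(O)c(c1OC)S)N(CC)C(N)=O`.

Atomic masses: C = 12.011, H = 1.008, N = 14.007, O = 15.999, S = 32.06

276.31

Molecular formula: C10H16N2O5S.
M = 10×12.011 + 16×1.008 + 2×14.007 + 5×15.999 + 1×32.06 = 276.31 g/mol.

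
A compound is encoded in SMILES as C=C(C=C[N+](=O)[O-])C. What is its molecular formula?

Heavy atoms from the SMILES: 5 C, 1 N, 2 O.
Implicit hydrogens by atom environment:
  2 × C: 1 H each → 2
  1 × C: 3 H
  1 × C: 2 H
  1 × C: no H
  1 × N (charge +1): no H
  1 × O: no H
  1 × O (charge -1): no H
  Total hydrogens = 7.
Molecular formula: C5H7NO2

C5H7NO2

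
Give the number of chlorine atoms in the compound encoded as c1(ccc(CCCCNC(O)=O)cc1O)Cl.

1

The symbol for chlorine appears 1 time in the SMILES.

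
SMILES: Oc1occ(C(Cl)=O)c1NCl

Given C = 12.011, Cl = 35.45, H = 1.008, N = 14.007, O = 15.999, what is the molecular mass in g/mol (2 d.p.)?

Molecular formula: C5H3Cl2NO3.
M = 5×12.011 + 2×35.45 + 3×1.008 + 1×14.007 + 3×15.999 = 195.98 g/mol.

195.98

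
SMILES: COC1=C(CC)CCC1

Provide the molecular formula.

C8H14O

Heavy atoms from the SMILES: 8 C, 1 O.
Implicit hydrogens by atom environment:
  4 × C: 2 H each → 8
  2 × C: 3 H each → 6
  2 × C: no H
  1 × O: no H
  Total hydrogens = 14.
Molecular formula: C8H14O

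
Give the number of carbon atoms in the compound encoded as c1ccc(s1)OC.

5

The symbol for carbon appears 5 times in the SMILES. Lowercase c denotes aromatic carbon and counts toward C.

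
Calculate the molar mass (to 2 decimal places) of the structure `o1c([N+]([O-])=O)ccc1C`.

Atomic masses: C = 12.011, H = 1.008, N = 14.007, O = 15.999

Molecular formula: C5H5NO3.
M = 5×12.011 + 5×1.008 + 1×14.007 + 3×15.999 = 127.10 g/mol.

127.10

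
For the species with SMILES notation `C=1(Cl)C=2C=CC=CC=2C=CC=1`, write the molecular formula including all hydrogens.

Heavy atoms from the SMILES: 10 C, 1 Cl.
Implicit hydrogens by atom environment:
  7 × C (aromatic): 1 H each → 7
  3 × C (aromatic): no H
  1 × Cl: no H
  Total hydrogens = 7.
Molecular formula: C10H7Cl

C10H7Cl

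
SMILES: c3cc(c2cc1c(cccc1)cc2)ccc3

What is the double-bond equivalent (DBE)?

11

Molecular formula from the SMILES: C16H12.
DoU = (2C + 2 + N − H − X)/2 = (2·16 + 2 + 0 − 12 − 0)/2 = 22/2 = 11.
(Structurally: 3 ring(s) + 8 π bond(s) = 11.)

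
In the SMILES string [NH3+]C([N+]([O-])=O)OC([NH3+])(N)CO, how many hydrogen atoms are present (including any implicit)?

12

Hydrogens are implicit in SMILES; fill each atom to its normal valence:
  2 × N (charge +1): 3 H each → 6
  2 × O: no H
  1 × C: 2 H
  1 × C: 1 H
  1 × C: no H
  1 × N: 2 H
  1 × N (charge +1): no H
  1 × O: 1 H
  1 × O (charge -1): no H
  Total hydrogens = 12.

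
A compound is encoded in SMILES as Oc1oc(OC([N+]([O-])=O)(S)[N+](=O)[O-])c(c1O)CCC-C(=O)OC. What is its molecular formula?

Heavy atoms from the SMILES: 10 C, 2 N, 10 O, 1 S.
Implicit hydrogens by atom environment:
  5 × O: no H
  4 × C (aromatic): no H
  3 × C: 2 H each → 6
  2 × C: no H
  2 × N (charge +1): no H
  2 × O: 1 H each → 2
  2 × O (charge -1): no H
  1 × C: 3 H
  1 × O (aromatic): no H
  1 × S: 1 H
  Total hydrogens = 12.
Molecular formula: C10H12N2O10S

C10H12N2O10S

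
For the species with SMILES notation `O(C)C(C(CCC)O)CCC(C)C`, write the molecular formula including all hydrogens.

Heavy atoms from the SMILES: 11 C, 2 O.
Implicit hydrogens by atom environment:
  4 × C: 3 H each → 12
  4 × C: 2 H each → 8
  3 × C: 1 H each → 3
  1 × O: 1 H
  1 × O: no H
  Total hydrogens = 24.
Molecular formula: C11H24O2

C11H24O2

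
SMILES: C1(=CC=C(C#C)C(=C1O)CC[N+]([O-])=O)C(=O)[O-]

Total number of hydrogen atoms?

Hydrogens are implicit in SMILES; fill each atom to its normal valence:
  4 × C (aromatic): no H
  2 × C: 2 H each → 4
  2 × C (aromatic): 1 H each → 2
  2 × C: no H
  2 × O: no H
  2 × O (charge -1): no H
  1 × C: 1 H
  1 × N (charge +1): no H
  1 × O: 1 H
  Total hydrogens = 8.

8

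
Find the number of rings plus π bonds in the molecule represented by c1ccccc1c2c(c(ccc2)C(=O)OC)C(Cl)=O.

10

Molecular formula from the SMILES: C15H11ClO3.
DoU = (2C + 2 + N − H − X)/2 = (2·15 + 2 + 0 − 11 − 1)/2 = 20/2 = 10.
(Structurally: 2 ring(s) + 8 π bond(s) = 10.)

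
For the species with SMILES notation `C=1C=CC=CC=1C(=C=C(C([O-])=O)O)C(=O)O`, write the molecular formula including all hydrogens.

Heavy atoms from the SMILES: 11 C, 5 O.
Implicit hydrogens by atom environment:
  5 × C (aromatic): 1 H each → 5
  5 × C: no H
  2 × O: 1 H each → 2
  2 × O: no H
  1 × C (aromatic): no H
  1 × O (charge -1): no H
  Total hydrogens = 7.
Net charge -1.
Molecular formula: C11H7O5-

C11H7O5-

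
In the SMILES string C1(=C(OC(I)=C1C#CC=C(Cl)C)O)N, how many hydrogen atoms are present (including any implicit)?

7

Hydrogens are implicit in SMILES; fill each atom to its normal valence:
  4 × C (aromatic): no H
  3 × C: no H
  1 × C: 3 H
  1 × C: 1 H
  1 × Cl: no H
  1 × I: no H
  1 × N: 2 H
  1 × O: 1 H
  1 × O (aromatic): no H
  Total hydrogens = 7.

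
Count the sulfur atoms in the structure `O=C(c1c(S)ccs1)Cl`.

The symbol for sulfur appears 2 times in the SMILES.

2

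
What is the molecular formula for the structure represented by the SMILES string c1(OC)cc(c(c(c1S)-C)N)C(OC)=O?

Heavy atoms from the SMILES: 10 C, 1 N, 3 O, 1 S.
Implicit hydrogens by atom environment:
  5 × C (aromatic): no H
  3 × C: 3 H each → 9
  3 × O: no H
  1 × C (aromatic): 1 H
  1 × C: no H
  1 × N: 2 H
  1 × S: 1 H
  Total hydrogens = 13.
Molecular formula: C10H13NO3S

C10H13NO3S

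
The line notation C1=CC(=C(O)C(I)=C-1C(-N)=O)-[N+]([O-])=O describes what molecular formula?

Heavy atoms from the SMILES: 7 C, 1 I, 2 N, 4 O.
Implicit hydrogens by atom environment:
  4 × C (aromatic): no H
  2 × C (aromatic): 1 H each → 2
  2 × O: no H
  1 × C: no H
  1 × I: no H
  1 × N: 2 H
  1 × N (charge +1): no H
  1 × O: 1 H
  1 × O (charge -1): no H
  Total hydrogens = 5.
Molecular formula: C7H5IN2O4

C7H5IN2O4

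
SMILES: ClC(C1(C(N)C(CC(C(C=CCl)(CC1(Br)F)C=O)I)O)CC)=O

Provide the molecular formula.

C14H18BrCl2FINO3

Heavy atoms from the SMILES: 1 Br, 14 C, 2 Cl, 1 F, 1 I, 1 N, 3 O.
Implicit hydrogens by atom environment:
  6 × C: 1 H each → 6
  4 × C: no H
  3 × C: 2 H each → 6
  2 × Cl: no H
  2 × O: no H
  1 × Br: no H
  1 × C: 3 H
  1 × F: no H
  1 × I: no H
  1 × N: 2 H
  1 × O: 1 H
  Total hydrogens = 18.
Molecular formula: C14H18BrCl2FINO3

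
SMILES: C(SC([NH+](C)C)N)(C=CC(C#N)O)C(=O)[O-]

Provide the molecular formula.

C9H15N3O3S

Heavy atoms from the SMILES: 9 C, 3 N, 3 O, 1 S.
Implicit hydrogens by atom environment:
  5 × C: 1 H each → 5
  2 × C: 3 H each → 6
  2 × C: no H
  1 × N: 2 H
  1 × N (charge +1): 1 H
  1 × N: no H
  1 × O: 1 H
  1 × O: no H
  1 × O (charge -1): no H
  1 × S: no H
  Total hydrogens = 15.
Molecular formula: C9H15N3O3S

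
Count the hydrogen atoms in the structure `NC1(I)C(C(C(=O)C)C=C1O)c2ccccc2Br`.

13

Hydrogens are implicit in SMILES; fill each atom to its normal valence:
  4 × C (aromatic): 1 H each → 4
  3 × C: 1 H each → 3
  3 × C: no H
  2 × C (aromatic): no H
  1 × Br: no H
  1 × C: 3 H
  1 × I: no H
  1 × N: 2 H
  1 × O: 1 H
  1 × O: no H
  Total hydrogens = 13.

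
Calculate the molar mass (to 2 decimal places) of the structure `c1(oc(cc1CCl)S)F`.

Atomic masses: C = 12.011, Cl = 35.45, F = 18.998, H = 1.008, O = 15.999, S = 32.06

166.59

Molecular formula: C5H4ClFOS.
M = 5×12.011 + 1×35.45 + 1×18.998 + 4×1.008 + 1×15.999 + 1×32.06 = 166.59 g/mol.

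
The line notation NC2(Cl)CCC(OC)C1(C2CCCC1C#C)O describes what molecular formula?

Heavy atoms from the SMILES: 13 C, 1 Cl, 1 N, 2 O.
Implicit hydrogens by atom environment:
  5 × C: 2 H each → 10
  4 × C: 1 H each → 4
  3 × C: no H
  1 × C: 3 H
  1 × Cl: no H
  1 × N: 2 H
  1 × O: 1 H
  1 × O: no H
  Total hydrogens = 20.
Molecular formula: C13H20ClNO2

C13H20ClNO2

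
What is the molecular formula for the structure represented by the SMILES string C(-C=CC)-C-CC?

C7H14

Heavy atoms from the SMILES: 7 C.
Implicit hydrogens by atom environment:
  3 × C: 2 H each → 6
  2 × C: 3 H each → 6
  2 × C: 1 H each → 2
  Total hydrogens = 14.
Molecular formula: C7H14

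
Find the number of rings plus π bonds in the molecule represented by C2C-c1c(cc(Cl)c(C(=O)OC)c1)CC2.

Molecular formula from the SMILES: C12H13ClO2.
DoU = (2C + 2 + N − H − X)/2 = (2·12 + 2 + 0 − 13 − 1)/2 = 12/2 = 6.
(Structurally: 2 ring(s) + 4 π bond(s) = 6.)

6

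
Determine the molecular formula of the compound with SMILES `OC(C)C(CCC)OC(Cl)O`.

Heavy atoms from the SMILES: 7 C, 1 Cl, 3 O.
Implicit hydrogens by atom environment:
  3 × C: 1 H each → 3
  2 × C: 3 H each → 6
  2 × C: 2 H each → 4
  2 × O: 1 H each → 2
  1 × Cl: no H
  1 × O: no H
  Total hydrogens = 15.
Molecular formula: C7H15ClO3

C7H15ClO3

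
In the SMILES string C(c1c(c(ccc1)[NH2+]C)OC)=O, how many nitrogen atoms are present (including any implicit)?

The symbol for nitrogen appears 1 time in the SMILES.

1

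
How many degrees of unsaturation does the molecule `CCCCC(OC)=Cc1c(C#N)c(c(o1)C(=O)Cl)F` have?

7

Molecular formula from the SMILES: C13H13ClFNO3.
DoU = (2C + 2 + N − H − X)/2 = (2·13 + 2 + 1 − 13 − 2)/2 = 14/2 = 7.
(Structurally: 1 ring(s) + 6 π bond(s) = 7.)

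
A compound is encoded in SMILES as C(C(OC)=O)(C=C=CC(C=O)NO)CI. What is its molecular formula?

C9H12INO4

Heavy atoms from the SMILES: 9 C, 1 I, 1 N, 4 O.
Implicit hydrogens by atom environment:
  5 × C: 1 H each → 5
  3 × O: no H
  2 × C: no H
  1 × C: 3 H
  1 × C: 2 H
  1 × I: no H
  1 × N: 1 H
  1 × O: 1 H
  Total hydrogens = 12.
Molecular formula: C9H12INO4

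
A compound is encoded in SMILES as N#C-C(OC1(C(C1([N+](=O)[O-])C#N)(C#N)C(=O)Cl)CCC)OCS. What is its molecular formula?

C12H11ClN4O5S

Heavy atoms from the SMILES: 12 C, 1 Cl, 4 N, 5 O, 1 S.
Implicit hydrogens by atom environment:
  7 × C: no H
  4 × O: no H
  3 × C: 2 H each → 6
  3 × N: no H
  1 × C: 3 H
  1 × C: 1 H
  1 × Cl: no H
  1 × N (charge +1): no H
  1 × O (charge -1): no H
  1 × S: 1 H
  Total hydrogens = 11.
Molecular formula: C12H11ClN4O5S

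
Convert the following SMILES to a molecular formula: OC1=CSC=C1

Heavy atoms from the SMILES: 4 C, 1 O, 1 S.
Implicit hydrogens by atom environment:
  3 × C (aromatic): 1 H each → 3
  1 × C (aromatic): no H
  1 × O: 1 H
  1 × S (aromatic): no H
  Total hydrogens = 4.
Molecular formula: C4H4OS

C4H4OS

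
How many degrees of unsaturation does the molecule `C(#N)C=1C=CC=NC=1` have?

Molecular formula from the SMILES: C6H4N2.
DoU = (2C + 2 + N − H − X)/2 = (2·6 + 2 + 2 − 4 − 0)/2 = 12/2 = 6.
(Structurally: 1 ring(s) + 5 π bond(s) = 6.)

6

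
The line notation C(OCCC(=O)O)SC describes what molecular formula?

Heavy atoms from the SMILES: 5 C, 3 O, 1 S.
Implicit hydrogens by atom environment:
  3 × C: 2 H each → 6
  2 × O: no H
  1 × C: 3 H
  1 × C: no H
  1 × O: 1 H
  1 × S: no H
  Total hydrogens = 10.
Molecular formula: C5H10O3S

C5H10O3S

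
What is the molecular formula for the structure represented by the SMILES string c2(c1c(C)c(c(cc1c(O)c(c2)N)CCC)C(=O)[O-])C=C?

C17H18NO3-

Heavy atoms from the SMILES: 17 C, 1 N, 3 O.
Implicit hydrogens by atom environment:
  8 × C (aromatic): no H
  3 × C: 2 H each → 6
  2 × C: 3 H each → 6
  2 × C (aromatic): 1 H each → 2
  1 × C: 1 H
  1 × C: no H
  1 × N: 2 H
  1 × O: 1 H
  1 × O: no H
  1 × O (charge -1): no H
  Total hydrogens = 18.
Net charge -1.
Molecular formula: C17H18NO3-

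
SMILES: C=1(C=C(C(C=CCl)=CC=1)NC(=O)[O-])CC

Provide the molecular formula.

C11H11ClNO2-

Heavy atoms from the SMILES: 11 C, 1 Cl, 1 N, 2 O.
Implicit hydrogens by atom environment:
  3 × C (aromatic): 1 H each → 3
  3 × C (aromatic): no H
  2 × C: 1 H each → 2
  1 × C: 3 H
  1 × C: 2 H
  1 × C: no H
  1 × Cl: no H
  1 × N: 1 H
  1 × O: no H
  1 × O (charge -1): no H
  Total hydrogens = 11.
Net charge -1.
Molecular formula: C11H11ClNO2-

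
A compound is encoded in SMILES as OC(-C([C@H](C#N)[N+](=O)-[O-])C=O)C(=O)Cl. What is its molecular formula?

C6H5ClN2O5

Heavy atoms from the SMILES: 6 C, 1 Cl, 2 N, 5 O.
Implicit hydrogens by atom environment:
  4 × C: 1 H each → 4
  3 × O: no H
  2 × C: no H
  1 × Cl: no H
  1 × N: no H
  1 × N (charge +1): no H
  1 × O: 1 H
  1 × O (charge -1): no H
  Total hydrogens = 5.
Molecular formula: C6H5ClN2O5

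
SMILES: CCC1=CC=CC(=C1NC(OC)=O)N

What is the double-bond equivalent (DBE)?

5

Molecular formula from the SMILES: C10H14N2O2.
DoU = (2C + 2 + N − H − X)/2 = (2·10 + 2 + 2 − 14 − 0)/2 = 10/2 = 5.
(Structurally: 1 ring(s) + 4 π bond(s) = 5.)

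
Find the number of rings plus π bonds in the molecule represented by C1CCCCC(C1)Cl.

Molecular formula from the SMILES: C7H13Cl.
DoU = (2C + 2 + N − H − X)/2 = (2·7 + 2 + 0 − 13 − 1)/2 = 2/2 = 1.
(Structurally: 1 ring(s) + 0 π bond(s) = 1.)

1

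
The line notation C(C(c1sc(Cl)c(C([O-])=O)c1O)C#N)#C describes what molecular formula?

C9H3ClNO3S-

Heavy atoms from the SMILES: 9 C, 1 Cl, 1 N, 3 O, 1 S.
Implicit hydrogens by atom environment:
  4 × C (aromatic): no H
  3 × C: no H
  2 × C: 1 H each → 2
  1 × Cl: no H
  1 × N: no H
  1 × O: 1 H
  1 × O: no H
  1 × O (charge -1): no H
  1 × S (aromatic): no H
  Total hydrogens = 3.
Net charge -1.
Molecular formula: C9H3ClNO3S-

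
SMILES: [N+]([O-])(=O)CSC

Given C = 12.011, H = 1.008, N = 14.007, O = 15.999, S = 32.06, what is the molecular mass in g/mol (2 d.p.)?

107.13

Molecular formula: C2H5NO2S.
M = 2×12.011 + 5×1.008 + 1×14.007 + 2×15.999 + 1×32.06 = 107.13 g/mol.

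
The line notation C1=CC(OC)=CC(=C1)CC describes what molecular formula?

Heavy atoms from the SMILES: 9 C, 1 O.
Implicit hydrogens by atom environment:
  4 × C (aromatic): 1 H each → 4
  2 × C: 3 H each → 6
  2 × C (aromatic): no H
  1 × C: 2 H
  1 × O: no H
  Total hydrogens = 12.
Molecular formula: C9H12O

C9H12O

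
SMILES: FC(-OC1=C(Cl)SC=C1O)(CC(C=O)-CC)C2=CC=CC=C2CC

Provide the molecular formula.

Heavy atoms from the SMILES: 18 C, 1 Cl, 1 F, 3 O, 1 S.
Implicit hydrogens by atom environment:
  5 × C (aromatic): 1 H each → 5
  5 × C (aromatic): no H
  3 × C: 2 H each → 6
  2 × C: 3 H each → 6
  2 × C: 1 H each → 2
  2 × O: no H
  1 × C: no H
  1 × Cl: no H
  1 × F: no H
  1 × O: 1 H
  1 × S (aromatic): no H
  Total hydrogens = 20.
Molecular formula: C18H20ClFO3S

C18H20ClFO3S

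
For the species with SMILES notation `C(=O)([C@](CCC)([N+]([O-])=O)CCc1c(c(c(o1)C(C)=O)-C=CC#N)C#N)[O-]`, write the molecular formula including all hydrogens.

C17H16N3O6-

Heavy atoms from the SMILES: 17 C, 3 N, 6 O.
Implicit hydrogens by atom environment:
  5 × C: no H
  4 × C: 2 H each → 8
  4 × C (aromatic): no H
  3 × O: no H
  2 × C: 3 H each → 6
  2 × C: 1 H each → 2
  2 × N: no H
  2 × O (charge -1): no H
  1 × N (charge +1): no H
  1 × O (aromatic): no H
  Total hydrogens = 16.
Net charge -1.
Molecular formula: C17H16N3O6-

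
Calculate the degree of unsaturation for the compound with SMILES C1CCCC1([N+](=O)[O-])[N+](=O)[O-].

Molecular formula from the SMILES: C5H8N2O4.
DoU = (2C + 2 + N − H − X)/2 = (2·5 + 2 + 2 − 8 − 0)/2 = 6/2 = 3.
(Structurally: 1 ring(s) + 2 π bond(s) = 3.)

3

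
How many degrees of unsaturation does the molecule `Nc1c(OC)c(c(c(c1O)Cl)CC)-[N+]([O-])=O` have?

5

Molecular formula from the SMILES: C9H11ClN2O4.
DoU = (2C + 2 + N − H − X)/2 = (2·9 + 2 + 2 − 11 − 1)/2 = 10/2 = 5.
(Structurally: 1 ring(s) + 4 π bond(s) = 5.)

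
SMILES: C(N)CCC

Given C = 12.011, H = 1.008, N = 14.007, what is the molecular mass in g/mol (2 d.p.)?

Molecular formula: C4H11N.
M = 4×12.011 + 11×1.008 + 1×14.007 = 73.14 g/mol.

73.14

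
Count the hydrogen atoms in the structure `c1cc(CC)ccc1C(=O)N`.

11

Hydrogens are implicit in SMILES; fill each atom to its normal valence:
  4 × C (aromatic): 1 H each → 4
  2 × C (aromatic): no H
  1 × C: 3 H
  1 × C: 2 H
  1 × C: no H
  1 × N: 2 H
  1 × O: no H
  Total hydrogens = 11.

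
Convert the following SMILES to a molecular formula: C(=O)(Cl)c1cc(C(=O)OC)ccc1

Heavy atoms from the SMILES: 9 C, 1 Cl, 3 O.
Implicit hydrogens by atom environment:
  4 × C (aromatic): 1 H each → 4
  3 × O: no H
  2 × C (aromatic): no H
  2 × C: no H
  1 × C: 3 H
  1 × Cl: no H
  Total hydrogens = 7.
Molecular formula: C9H7ClO3

C9H7ClO3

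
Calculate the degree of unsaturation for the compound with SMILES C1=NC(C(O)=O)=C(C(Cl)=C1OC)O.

5

Molecular formula from the SMILES: C7H6ClNO4.
DoU = (2C + 2 + N − H − X)/2 = (2·7 + 2 + 1 − 6 − 1)/2 = 10/2 = 5.
(Structurally: 1 ring(s) + 4 π bond(s) = 5.)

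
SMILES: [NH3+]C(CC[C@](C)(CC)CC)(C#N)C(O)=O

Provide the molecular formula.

C11H21N2O2+

Heavy atoms from the SMILES: 11 C, 2 N, 2 O.
Implicit hydrogens by atom environment:
  4 × C: 2 H each → 8
  4 × C: no H
  3 × C: 3 H each → 9
  1 × N (charge +1): 3 H
  1 × N: no H
  1 × O: 1 H
  1 × O: no H
  Total hydrogens = 21.
Net charge +1.
Molecular formula: C11H21N2O2+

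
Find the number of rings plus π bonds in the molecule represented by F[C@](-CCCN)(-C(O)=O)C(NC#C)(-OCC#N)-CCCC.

5

Molecular formula from the SMILES: C14H22FN3O3.
DoU = (2C + 2 + N − H − X)/2 = (2·14 + 2 + 3 − 22 − 1)/2 = 10/2 = 5.
(Structurally: 0 ring(s) + 5 π bond(s) = 5.)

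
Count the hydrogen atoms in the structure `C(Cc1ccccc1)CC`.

14

Hydrogens are implicit in SMILES; fill each atom to its normal valence:
  5 × C (aromatic): 1 H each → 5
  3 × C: 2 H each → 6
  1 × C: 3 H
  1 × C (aromatic): no H
  Total hydrogens = 14.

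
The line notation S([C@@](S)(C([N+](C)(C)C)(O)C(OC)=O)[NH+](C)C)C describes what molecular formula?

Heavy atoms from the SMILES: 10 C, 2 N, 3 O, 2 S.
Implicit hydrogens by atom environment:
  7 × C: 3 H each → 21
  3 × C: no H
  2 × O: no H
  1 × N (charge +1): 1 H
  1 × N (charge +1): no H
  1 × O: 1 H
  1 × S: 1 H
  1 × S: no H
  Total hydrogens = 24.
Net charge +2.
Molecular formula: [C10H24N2O3S2]2+

[C10H24N2O3S2]2+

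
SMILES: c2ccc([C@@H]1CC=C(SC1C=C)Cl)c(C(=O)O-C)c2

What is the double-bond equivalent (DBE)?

Molecular formula from the SMILES: C15H15ClO2S.
DoU = (2C + 2 + N − H − X)/2 = (2·15 + 2 + 0 − 15 − 1)/2 = 16/2 = 8.
(Structurally: 2 ring(s) + 6 π bond(s) = 8.)

8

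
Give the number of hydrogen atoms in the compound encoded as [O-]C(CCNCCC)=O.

Hydrogens are implicit in SMILES; fill each atom to its normal valence:
  4 × C: 2 H each → 8
  1 × C: 3 H
  1 × C: no H
  1 × N: 1 H
  1 × O: no H
  1 × O (charge -1): no H
  Total hydrogens = 12.

12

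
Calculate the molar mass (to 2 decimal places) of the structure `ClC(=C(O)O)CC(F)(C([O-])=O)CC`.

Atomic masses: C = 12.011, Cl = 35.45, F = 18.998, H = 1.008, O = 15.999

Molecular formula: C7H9ClFO4-.
M = 7×12.011 + 1×35.45 + 1×18.998 + 9×1.008 + 4×15.999 = 211.59 g/mol.

211.59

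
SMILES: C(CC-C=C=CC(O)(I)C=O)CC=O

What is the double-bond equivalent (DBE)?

Molecular formula from the SMILES: C10H13IO3.
DoU = (2C + 2 + N − H − X)/2 = (2·10 + 2 + 0 − 13 − 1)/2 = 8/2 = 4.
(Structurally: 0 ring(s) + 4 π bond(s) = 4.)

4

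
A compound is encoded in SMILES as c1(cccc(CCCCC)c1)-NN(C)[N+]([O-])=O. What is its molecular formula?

C12H19N3O2

Heavy atoms from the SMILES: 12 C, 3 N, 2 O.
Implicit hydrogens by atom environment:
  4 × C: 2 H each → 8
  4 × C (aromatic): 1 H each → 4
  2 × C: 3 H each → 6
  2 × C (aromatic): no H
  1 × N: 1 H
  1 × N: no H
  1 × N (charge +1): no H
  1 × O: no H
  1 × O (charge -1): no H
  Total hydrogens = 19.
Molecular formula: C12H19N3O2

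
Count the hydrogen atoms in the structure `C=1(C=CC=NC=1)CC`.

9

Hydrogens are implicit in SMILES; fill each atom to its normal valence:
  4 × C (aromatic): 1 H each → 4
  1 × C: 3 H
  1 × C: 2 H
  1 × C (aromatic): no H
  1 × N (aromatic): no H
  Total hydrogens = 9.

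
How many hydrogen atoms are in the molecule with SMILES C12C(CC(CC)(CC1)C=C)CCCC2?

24

Hydrogens are implicit in SMILES; fill each atom to its normal valence:
  9 × C: 2 H each → 18
  3 × C: 1 H each → 3
  1 × C: 3 H
  1 × C: no H
  Total hydrogens = 24.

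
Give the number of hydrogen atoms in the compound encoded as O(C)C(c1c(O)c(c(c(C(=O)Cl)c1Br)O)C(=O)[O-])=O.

5

Hydrogens are implicit in SMILES; fill each atom to its normal valence:
  6 × C (aromatic): no H
  4 × O: no H
  3 × C: no H
  2 × O: 1 H each → 2
  1 × Br: no H
  1 × C: 3 H
  1 × Cl: no H
  1 × O (charge -1): no H
  Total hydrogens = 5.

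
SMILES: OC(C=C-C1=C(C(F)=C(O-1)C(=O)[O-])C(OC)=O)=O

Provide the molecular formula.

Heavy atoms from the SMILES: 10 C, 1 F, 7 O.
Implicit hydrogens by atom environment:
  4 × C (aromatic): no H
  4 × O: no H
  3 × C: no H
  2 × C: 1 H each → 2
  1 × C: 3 H
  1 × F: no H
  1 × O: 1 H
  1 × O (aromatic): no H
  1 × O (charge -1): no H
  Total hydrogens = 6.
Net charge -1.
Molecular formula: C10H6FO7-

C10H6FO7-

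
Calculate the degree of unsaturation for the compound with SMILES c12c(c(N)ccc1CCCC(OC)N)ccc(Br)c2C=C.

Molecular formula from the SMILES: C17H21BrN2O.
DoU = (2C + 2 + N − H − X)/2 = (2·17 + 2 + 2 − 21 − 1)/2 = 16/2 = 8.
(Structurally: 2 ring(s) + 6 π bond(s) = 8.)

8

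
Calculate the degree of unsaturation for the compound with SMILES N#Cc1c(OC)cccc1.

Molecular formula from the SMILES: C8H7NO.
DoU = (2C + 2 + N − H − X)/2 = (2·8 + 2 + 1 − 7 − 0)/2 = 12/2 = 6.
(Structurally: 1 ring(s) + 5 π bond(s) = 6.)

6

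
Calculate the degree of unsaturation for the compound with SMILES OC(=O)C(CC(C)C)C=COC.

Molecular formula from the SMILES: C9H16O3.
DoU = (2C + 2 + N − H − X)/2 = (2·9 + 2 + 0 − 16 − 0)/2 = 4/2 = 2.
(Structurally: 0 ring(s) + 2 π bond(s) = 2.)

2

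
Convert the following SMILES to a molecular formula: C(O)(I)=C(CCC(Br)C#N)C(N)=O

Heavy atoms from the SMILES: 1 Br, 7 C, 1 I, 2 N, 2 O.
Implicit hydrogens by atom environment:
  4 × C: no H
  2 × C: 2 H each → 4
  1 × Br: no H
  1 × C: 1 H
  1 × I: no H
  1 × N: 2 H
  1 × N: no H
  1 × O: 1 H
  1 × O: no H
  Total hydrogens = 8.
Molecular formula: C7H8BrIN2O2

C7H8BrIN2O2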